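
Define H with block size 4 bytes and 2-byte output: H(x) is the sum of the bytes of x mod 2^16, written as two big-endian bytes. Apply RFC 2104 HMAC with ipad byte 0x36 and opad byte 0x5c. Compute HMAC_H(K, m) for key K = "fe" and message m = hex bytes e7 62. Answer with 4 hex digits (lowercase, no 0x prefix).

Key "fe" = 66 65 is 2 bytes ≤ B = 4; zero-pad to 4 bytes: K' = 66 65 00 00.
K' ⊕ ipad = 50 53 36 36.  K' ⊕ opad = 3a 39 5c 5c.
Inner input = (K'⊕ipad) ∥ m = 50 53 36 36 ∥ e7 62.
Inner hash: sum = 80+83+54+54+231+98 = 600 → 02 58.
Outer input = (K'⊕opad) ∥ inner = 3a 39 5c 5c ∥ 02 58.
Outer hash (tag): sum = 58+57+92+92+2+88 = 389 → 01 85.

0185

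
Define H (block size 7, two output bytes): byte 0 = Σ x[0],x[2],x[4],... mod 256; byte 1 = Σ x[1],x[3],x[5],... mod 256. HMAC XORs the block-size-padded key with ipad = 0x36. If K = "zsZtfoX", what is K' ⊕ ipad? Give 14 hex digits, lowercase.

4c456c4250596e

Key "zsZtfoX" = 7a 73 5a 74 66 6f 58 is exactly B = 7 bytes: K' = 7a 73 5a 74 66 6f 58.
XOR each byte with 0x36: 7a⊕36=4c, 73⊕36=45, 5a⊕36=6c, 74⊕36=42, 66⊕36=50, 6f⊕36=59, 58⊕36=6e.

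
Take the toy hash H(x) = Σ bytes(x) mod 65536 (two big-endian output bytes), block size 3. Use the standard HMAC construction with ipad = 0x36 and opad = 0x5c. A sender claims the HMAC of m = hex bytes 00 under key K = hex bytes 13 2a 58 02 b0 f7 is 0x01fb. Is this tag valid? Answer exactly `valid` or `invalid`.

invalid

Key hex bytes 13 2a 58 02 b0 f7 is 6 bytes > B = 3, so hash it first: H(key) = 02 3e, then zero-pad to 3 bytes: K' = 02 3e 00.
K' ⊕ ipad = 34 08 36; K' ⊕ opad = 5e 62 5c.
Inner hash: sum = 52+8+54+0 = 114 → 00 72.
Outer hash (recomputed tag): sum = 94+98+92+0+114 = 398 → 01 8e.
Recomputed tag = 018e; claimed = 01fb → mismatch.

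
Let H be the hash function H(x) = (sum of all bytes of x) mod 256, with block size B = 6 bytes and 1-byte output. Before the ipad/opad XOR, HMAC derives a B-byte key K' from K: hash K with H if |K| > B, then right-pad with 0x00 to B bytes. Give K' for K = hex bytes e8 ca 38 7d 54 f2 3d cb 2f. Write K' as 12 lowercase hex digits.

|K| = 9 > B = 6, so first hash the key.
H(K): sum = 232+202+56+125+84+242+61+203+47 = 1252; mod 256 = 228 → e4.
Zero-pad H(K) = e4 to 6 bytes: K' = e4 00 00 00 00 00.

e40000000000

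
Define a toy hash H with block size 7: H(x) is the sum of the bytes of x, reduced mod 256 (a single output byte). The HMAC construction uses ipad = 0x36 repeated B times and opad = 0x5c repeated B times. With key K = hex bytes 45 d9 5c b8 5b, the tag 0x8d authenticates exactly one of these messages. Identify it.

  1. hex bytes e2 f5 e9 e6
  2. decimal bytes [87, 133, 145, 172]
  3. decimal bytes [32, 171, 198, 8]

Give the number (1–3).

2

Key hex bytes 45 d9 5c b8 5b is 5 bytes ≤ B = 7; zero-pad to 7 bytes: K' = 45 d9 5c b8 5b 00 00.
K' ⊕ ipad = 73 ef 6a 8e 6d 36 36; K' ⊕ opad = 19 85 00 e4 07 5c 5c.
m1: inner = H(73 ef 6a 8e 6d 36 36 e2 f5 e9 e6) = d9; tag = H(19 85 00 e4 07 5c 5c d9) = 1a
m2: inner = H(73 ef 6a 8e 6d 36 36 57 85 91 ac) = 4c; tag = H(19 85 00 e4 07 5c 5c 4c) = 8d ← matches
m3: inner = H(73 ef 6a 8e 6d 36 36 20 ab c6 08) = cc; tag = H(19 85 00 e4 07 5c 5c cc) = 0d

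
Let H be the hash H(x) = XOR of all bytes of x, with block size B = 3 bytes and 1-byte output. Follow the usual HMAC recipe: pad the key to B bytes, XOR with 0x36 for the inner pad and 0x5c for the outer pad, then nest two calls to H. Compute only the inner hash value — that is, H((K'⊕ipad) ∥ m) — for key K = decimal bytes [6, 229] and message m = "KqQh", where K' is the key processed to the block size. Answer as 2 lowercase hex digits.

Key decimal bytes [6, 229] = 06 e5 is 2 bytes ≤ B = 3; zero-pad to 3 bytes: K' = 06 e5 00.
K' ⊕ ipad = 30 d3 36.
Inner input = 30 d3 36 ∥ 4b 71 51 68.
Inner hash: XOR 30⊕d3⊕36⊕4b⊕71⊕51⊕68 = d6.

d6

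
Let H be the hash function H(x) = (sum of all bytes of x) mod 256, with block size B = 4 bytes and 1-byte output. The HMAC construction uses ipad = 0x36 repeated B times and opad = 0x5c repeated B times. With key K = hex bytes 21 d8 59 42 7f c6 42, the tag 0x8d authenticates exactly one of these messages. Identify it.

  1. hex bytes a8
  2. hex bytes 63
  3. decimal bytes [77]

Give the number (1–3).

Key hex bytes 21 d8 59 42 7f c6 42 is 7 bytes > B = 4, so hash it first: H(key) = 1b, then zero-pad to 4 bytes: K' = 1b 00 00 00.
K' ⊕ ipad = 2d 36 36 36; K' ⊕ opad = 47 5c 5c 5c.
m1: inner = H(2d 36 36 36 a8) = 77; tag = H(47 5c 5c 5c 77) = d2
m2: inner = H(2d 36 36 36 63) = 32; tag = H(47 5c 5c 5c 32) = 8d ← matches
m3: inner = H(2d 36 36 36 4d) = 1c; tag = H(47 5c 5c 5c 1c) = 77

2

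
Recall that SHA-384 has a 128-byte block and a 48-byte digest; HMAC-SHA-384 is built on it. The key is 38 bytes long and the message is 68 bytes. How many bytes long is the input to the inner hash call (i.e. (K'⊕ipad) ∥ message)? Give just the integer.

196

Key is 38 ≤ 128 bytes, zero-padded: |K'| = 128.
Inner input = (K'⊕ipad) ∥ m → 128 + 68 = 196 bytes.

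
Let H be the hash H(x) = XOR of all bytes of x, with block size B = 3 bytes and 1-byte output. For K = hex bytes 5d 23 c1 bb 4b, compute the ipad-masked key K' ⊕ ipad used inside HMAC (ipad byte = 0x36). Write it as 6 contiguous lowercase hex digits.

793636

Key hex bytes 5d 23 c1 bb 4b is 5 bytes > B = 3, so hash it first: H(key) = 4f, then zero-pad to 3 bytes: K' = 4f 00 00.
XOR each byte with 0x36: 4f⊕36=79, 00⊕36=36, 00⊕36=36.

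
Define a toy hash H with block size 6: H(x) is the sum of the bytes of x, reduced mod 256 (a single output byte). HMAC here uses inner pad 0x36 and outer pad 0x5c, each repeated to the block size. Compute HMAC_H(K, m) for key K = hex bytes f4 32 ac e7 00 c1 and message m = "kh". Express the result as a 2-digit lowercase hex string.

eb

Key hex bytes f4 32 ac e7 00 c1 is exactly B = 6 bytes: K' = f4 32 ac e7 00 c1.
K' ⊕ ipad = c2 04 9a d1 36 f7.  K' ⊕ opad = a8 6e f0 bb 5c 9d.
Inner input = (K'⊕ipad) ∥ m = c2 04 9a d1 36 f7 ∥ 6b 68.
Inner hash: sum = 194+4+154+209+54+247+107+104 = 1073; mod 256 = 49 → 31.
Outer input = (K'⊕opad) ∥ inner = a8 6e f0 bb 5c 9d ∥ 31.
Outer hash (tag): sum = 168+110+240+187+92+157+49 = 1003; mod 256 = 235 → eb.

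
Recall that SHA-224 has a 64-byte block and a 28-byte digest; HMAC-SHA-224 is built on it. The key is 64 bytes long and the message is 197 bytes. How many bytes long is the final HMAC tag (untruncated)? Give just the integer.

28

The tag is one SHA-224 digest: 28 bytes.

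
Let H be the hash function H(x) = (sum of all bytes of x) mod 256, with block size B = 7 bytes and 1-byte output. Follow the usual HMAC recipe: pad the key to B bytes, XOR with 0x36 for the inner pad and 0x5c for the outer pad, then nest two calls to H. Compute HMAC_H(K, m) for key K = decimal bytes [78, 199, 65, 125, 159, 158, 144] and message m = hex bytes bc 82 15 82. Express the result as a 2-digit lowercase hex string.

33

Key decimal bytes [78, 199, 65, 125, 159, 158, 144] = 4e c7 41 7d 9f 9e 90 is exactly B = 7 bytes: K' = 4e c7 41 7d 9f 9e 90.
K' ⊕ ipad = 78 f1 77 4b a9 a8 a6.  K' ⊕ opad = 12 9b 1d 21 c3 c2 cc.
Inner input = (K'⊕ipad) ∥ m = 78 f1 77 4b a9 a8 a6 ∥ bc 82 15 82.
Inner hash: sum = 120+241+119+75+169+168+166+188+130+21+130 = 1527; mod 256 = 247 → f7.
Outer input = (K'⊕opad) ∥ inner = 12 9b 1d 21 c3 c2 cc ∥ f7.
Outer hash (tag): sum = 18+155+29+33+195+194+204+247 = 1075; mod 256 = 51 → 33.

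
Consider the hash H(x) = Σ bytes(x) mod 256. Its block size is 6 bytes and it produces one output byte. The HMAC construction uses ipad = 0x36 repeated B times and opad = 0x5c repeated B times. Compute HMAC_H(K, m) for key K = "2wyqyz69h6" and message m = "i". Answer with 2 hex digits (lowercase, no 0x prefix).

Key "2wyqyz69h6" = 32 77 79 71 79 7a 36 39 68 36 is 10 bytes > B = 6, so hash it first: H(key) = 93, then zero-pad to 6 bytes: K' = 93 00 00 00 00 00.
K' ⊕ ipad = a5 36 36 36 36 36.  K' ⊕ opad = cf 5c 5c 5c 5c 5c.
Inner input = (K'⊕ipad) ∥ m = a5 36 36 36 36 36 ∥ 69.
Inner hash: sum = 165+54+54+54+54+54+105 = 540; mod 256 = 28 → 1c.
Outer input = (K'⊕opad) ∥ inner = cf 5c 5c 5c 5c 5c ∥ 1c.
Outer hash (tag): sum = 207+92+92+92+92+92+28 = 695; mod 256 = 183 → b7.

b7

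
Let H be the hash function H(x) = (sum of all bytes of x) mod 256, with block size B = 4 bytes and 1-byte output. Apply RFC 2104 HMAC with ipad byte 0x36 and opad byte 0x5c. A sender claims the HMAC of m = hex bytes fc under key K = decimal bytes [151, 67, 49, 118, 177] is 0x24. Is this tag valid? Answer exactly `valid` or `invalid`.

valid

Key decimal bytes [151, 67, 49, 118, 177] = 97 43 31 76 b1 is 5 bytes > B = 4, so hash it first: H(key) = 32, then zero-pad to 4 bytes: K' = 32 00 00 00.
K' ⊕ ipad = 04 36 36 36; K' ⊕ opad = 6e 5c 5c 5c.
Inner hash: sum = 4+54+54+54+252 = 418; mod 256 = 162 → a2.
Outer hash (recomputed tag): sum = 110+92+92+92+162 = 548; mod 256 = 36 → 24.
Recomputed tag = 24; claimed = 24 → match.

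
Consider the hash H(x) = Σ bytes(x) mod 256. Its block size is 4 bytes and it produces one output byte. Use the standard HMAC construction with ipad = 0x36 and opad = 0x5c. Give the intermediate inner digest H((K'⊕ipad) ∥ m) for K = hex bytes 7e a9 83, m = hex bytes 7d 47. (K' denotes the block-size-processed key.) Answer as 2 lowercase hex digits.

Key hex bytes 7e a9 83 is 3 bytes ≤ B = 4; zero-pad to 4 bytes: K' = 7e a9 83 00.
K' ⊕ ipad = 48 9f b5 36.
Inner input = 48 9f b5 36 ∥ 7d 47.
Inner hash: sum = 72+159+181+54+125+71 = 662; mod 256 = 150 → 96.

96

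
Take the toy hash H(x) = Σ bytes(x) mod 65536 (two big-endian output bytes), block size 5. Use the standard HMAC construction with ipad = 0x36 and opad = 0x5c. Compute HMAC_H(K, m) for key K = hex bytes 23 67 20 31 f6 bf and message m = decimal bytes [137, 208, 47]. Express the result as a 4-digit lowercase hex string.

Key hex bytes 23 67 20 31 f6 bf is 6 bytes > B = 5, so hash it first: H(key) = 02 90, then zero-pad to 5 bytes: K' = 02 90 00 00 00.
K' ⊕ ipad = 34 a6 36 36 36.  K' ⊕ opad = 5e cc 5c 5c 5c.
Inner input = (K'⊕ipad) ∥ m = 34 a6 36 36 36 ∥ 89 d0 2f.
Inner hash: sum = 52+166+54+54+54+137+208+47 = 772 → 03 04.
Outer input = (K'⊕opad) ∥ inner = 5e cc 5c 5c 5c ∥ 03 04.
Outer hash (tag): sum = 94+204+92+92+92+3+4 = 581 → 02 45.

0245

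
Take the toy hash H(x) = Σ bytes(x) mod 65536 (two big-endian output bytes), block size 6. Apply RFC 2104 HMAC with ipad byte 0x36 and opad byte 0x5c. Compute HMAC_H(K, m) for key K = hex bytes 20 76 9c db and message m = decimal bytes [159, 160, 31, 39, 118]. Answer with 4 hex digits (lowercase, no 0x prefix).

Key hex bytes 20 76 9c db is 4 bytes ≤ B = 6; zero-pad to 6 bytes: K' = 20 76 9c db 00 00.
K' ⊕ ipad = 16 40 aa ed 36 36.  K' ⊕ opad = 7c 2a c0 87 5c 5c.
Inner input = (K'⊕ipad) ∥ m = 16 40 aa ed 36 36 ∥ 9f a0 1f 27 76.
Inner hash: sum = 22+64+170+237+54+54+159+160+31+39+118 = 1108 → 04 54.
Outer input = (K'⊕opad) ∥ inner = 7c 2a c0 87 5c 5c ∥ 04 54.
Outer hash (tag): sum = 124+42+192+135+92+92+4+84 = 765 → 02 fd.

02fd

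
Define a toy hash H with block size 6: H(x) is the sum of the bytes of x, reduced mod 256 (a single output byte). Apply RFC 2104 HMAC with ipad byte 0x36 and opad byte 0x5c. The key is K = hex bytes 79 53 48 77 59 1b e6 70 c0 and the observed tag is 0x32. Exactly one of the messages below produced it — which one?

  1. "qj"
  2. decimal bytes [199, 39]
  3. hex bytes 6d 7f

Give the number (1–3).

Key hex bytes 79 53 48 77 59 1b e6 70 c0 is 9 bytes > B = 6, so hash it first: H(key) = 15, then zero-pad to 6 bytes: K' = 15 00 00 00 00 00.
K' ⊕ ipad = 23 36 36 36 36 36; K' ⊕ opad = 49 5c 5c 5c 5c 5c.
m1: inner = H(23 36 36 36 36 36 71 6a) = 0c; tag = H(49 5c 5c 5c 5c 5c 0c) = 21
m2: inner = H(23 36 36 36 36 36 c7 27) = 1f; tag = H(49 5c 5c 5c 5c 5c 1f) = 34
m3: inner = H(23 36 36 36 36 36 6d 7f) = 1d; tag = H(49 5c 5c 5c 5c 5c 1d) = 32 ← matches

3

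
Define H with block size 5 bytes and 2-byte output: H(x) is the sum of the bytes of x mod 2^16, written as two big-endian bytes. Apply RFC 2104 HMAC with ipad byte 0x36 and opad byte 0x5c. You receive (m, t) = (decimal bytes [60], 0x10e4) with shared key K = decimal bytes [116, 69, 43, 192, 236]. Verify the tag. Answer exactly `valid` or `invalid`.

Key decimal bytes [116, 69, 43, 192, 236] = 74 45 2b c0 ec is exactly B = 5 bytes: K' = 74 45 2b c0 ec.
K' ⊕ ipad = 42 73 1d f6 da; K' ⊕ opad = 28 19 77 9c b0.
Inner hash: sum = 66+115+29+246+218+60 = 734 → 02 de.
Outer hash (recomputed tag): sum = 40+25+119+156+176+2+222 = 740 → 02 e4.
Recomputed tag = 02e4; claimed = 10e4 → mismatch.

invalid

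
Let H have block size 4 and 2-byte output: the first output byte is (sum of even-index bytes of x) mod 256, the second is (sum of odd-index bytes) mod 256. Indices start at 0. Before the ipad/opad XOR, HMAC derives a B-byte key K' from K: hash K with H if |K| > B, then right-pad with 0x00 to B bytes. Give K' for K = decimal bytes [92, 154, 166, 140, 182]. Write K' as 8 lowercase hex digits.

|K| = 5 > B = 4, so first hash the key.
H(K): even-index sum = 440 mod 256 = 184; odd-index sum = 294 mod 256 = 38 → b8 26.
Zero-pad H(K) = b8 26 to 4 bytes: K' = b8 26 00 00.

b8260000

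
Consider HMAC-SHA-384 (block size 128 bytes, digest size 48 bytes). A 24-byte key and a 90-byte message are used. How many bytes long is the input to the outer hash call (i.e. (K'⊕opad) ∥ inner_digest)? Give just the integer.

Key is 24 ≤ 128 bytes, zero-padded: |K'| = 128.
Outer input = (K'⊕opad) ∥ H(inner) → 128 + 48 = 176 bytes.

176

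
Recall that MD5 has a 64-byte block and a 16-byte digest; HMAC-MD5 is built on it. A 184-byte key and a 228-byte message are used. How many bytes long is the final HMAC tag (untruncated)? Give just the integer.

16

The tag is one MD5 digest: 16 bytes.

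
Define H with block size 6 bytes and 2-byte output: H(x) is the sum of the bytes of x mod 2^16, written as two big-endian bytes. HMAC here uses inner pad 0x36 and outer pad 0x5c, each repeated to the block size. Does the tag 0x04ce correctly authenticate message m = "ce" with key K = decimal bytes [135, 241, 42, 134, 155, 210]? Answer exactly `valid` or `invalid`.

valid

Key decimal bytes [135, 241, 42, 134, 155, 210] = 87 f1 2a 86 9b d2 is exactly B = 6 bytes: K' = 87 f1 2a 86 9b d2.
K' ⊕ ipad = b1 c7 1c b0 ad e4; K' ⊕ opad = db ad 76 da c7 8e.
Inner hash: sum = 177+199+28+176+173+228+99+101 = 1181 → 04 9d.
Outer hash (recomputed tag): sum = 219+173+118+218+199+142+4+157 = 1230 → 04 ce.
Recomputed tag = 04ce; claimed = 04ce → match.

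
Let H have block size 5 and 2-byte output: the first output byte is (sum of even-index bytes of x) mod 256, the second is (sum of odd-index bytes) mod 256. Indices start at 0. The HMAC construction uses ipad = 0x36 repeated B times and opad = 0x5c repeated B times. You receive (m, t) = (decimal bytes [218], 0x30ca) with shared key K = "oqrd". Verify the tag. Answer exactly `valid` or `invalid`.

Key "oqrd" = 6f 71 72 64 is 4 bytes ≤ B = 5; zero-pad to 5 bytes: K' = 6f 71 72 64 00.
K' ⊕ ipad = 59 47 44 52 36; K' ⊕ opad = 33 2d 2e 38 5c.
Inner hash: even-index sum = 211 mod 256 = 211; odd-index sum = 371 mod 256 = 115 → d3 73.
Outer hash (recomputed tag): even-index sum = 304 mod 256 = 48; odd-index sum = 312 mod 256 = 56 → 30 38.
Recomputed tag = 3038; claimed = 30ca → mismatch.

invalid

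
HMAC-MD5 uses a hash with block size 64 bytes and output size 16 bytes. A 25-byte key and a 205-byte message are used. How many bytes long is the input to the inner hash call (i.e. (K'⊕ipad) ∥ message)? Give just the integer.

269

Key is 25 ≤ 64 bytes, zero-padded: |K'| = 64.
Inner input = (K'⊕ipad) ∥ m → 64 + 205 = 269 bytes.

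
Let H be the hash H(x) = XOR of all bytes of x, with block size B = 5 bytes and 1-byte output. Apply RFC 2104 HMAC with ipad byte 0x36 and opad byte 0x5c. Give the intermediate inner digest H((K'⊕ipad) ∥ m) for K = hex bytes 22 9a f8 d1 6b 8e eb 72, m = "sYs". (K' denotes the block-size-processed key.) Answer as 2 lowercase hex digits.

82

Key hex bytes 22 9a f8 d1 6b 8e eb 72 is 8 bytes > B = 5, so hash it first: H(key) = ed, then zero-pad to 5 bytes: K' = ed 00 00 00 00.
K' ⊕ ipad = db 36 36 36 36.
Inner input = db 36 36 36 36 ∥ 73 59 73.
Inner hash: XOR db⊕36⊕36⊕36⊕36⊕73⊕59⊕73 = 82.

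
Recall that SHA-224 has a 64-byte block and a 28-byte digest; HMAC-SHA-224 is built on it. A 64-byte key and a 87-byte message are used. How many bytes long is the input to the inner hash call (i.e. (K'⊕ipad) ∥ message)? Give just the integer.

Key is 64 ≤ 64 bytes, zero-padded: |K'| = 64.
Inner input = (K'⊕ipad) ∥ m → 64 + 87 = 151 bytes.

151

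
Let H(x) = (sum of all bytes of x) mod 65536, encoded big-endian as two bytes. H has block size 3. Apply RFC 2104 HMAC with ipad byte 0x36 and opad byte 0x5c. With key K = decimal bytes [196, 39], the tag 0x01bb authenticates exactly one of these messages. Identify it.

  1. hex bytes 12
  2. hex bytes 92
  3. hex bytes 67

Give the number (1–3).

Key decimal bytes [196, 39] = c4 27 is 2 bytes ≤ B = 3; zero-pad to 3 bytes: K' = c4 27 00.
K' ⊕ ipad = f2 11 36; K' ⊕ opad = 98 7b 5c.
m1: inner = H(f2 11 36 12) = 01 4b; tag = H(98 7b 5c 01 4b) = 01bb ← matches
m2: inner = H(f2 11 36 92) = 01 cb; tag = H(98 7b 5c 01 cb) = 023b
m3: inner = H(f2 11 36 67) = 01 a0; tag = H(98 7b 5c 01 a0) = 0210

1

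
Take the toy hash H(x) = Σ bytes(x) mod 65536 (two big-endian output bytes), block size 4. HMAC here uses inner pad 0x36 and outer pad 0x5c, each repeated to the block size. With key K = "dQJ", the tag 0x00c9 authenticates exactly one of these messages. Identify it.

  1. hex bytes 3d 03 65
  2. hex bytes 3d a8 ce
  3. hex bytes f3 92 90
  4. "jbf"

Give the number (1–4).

Key "dQJ" = 64 51 4a is 3 bytes ≤ B = 4; zero-pad to 4 bytes: K' = 64 51 4a 00.
K' ⊕ ipad = 52 67 7c 36; K' ⊕ opad = 38 0d 16 5c.
m1: inner = H(52 67 7c 36 3d 03 65) = 02 10; tag = H(38 0d 16 5c 02 10) = 00c9 ← matches
m2: inner = H(52 67 7c 36 3d a8 ce) = 03 1e; tag = H(38 0d 16 5c 03 1e) = 00d8
m3: inner = H(52 67 7c 36 f3 92 90) = 03 80; tag = H(38 0d 16 5c 03 80) = 013a
m4: inner = H(52 67 7c 36 6a 62 66) = 02 9d; tag = H(38 0d 16 5c 02 9d) = 0156

1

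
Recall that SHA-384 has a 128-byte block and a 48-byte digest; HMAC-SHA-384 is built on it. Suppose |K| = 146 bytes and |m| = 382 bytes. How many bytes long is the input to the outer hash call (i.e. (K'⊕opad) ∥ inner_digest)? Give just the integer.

176

Key is 146 > 128 bytes, so it is hashed to 48 bytes then zero-padded to 128: |K'| = 128.
Outer input = (K'⊕opad) ∥ H(inner) → 128 + 48 = 176 bytes.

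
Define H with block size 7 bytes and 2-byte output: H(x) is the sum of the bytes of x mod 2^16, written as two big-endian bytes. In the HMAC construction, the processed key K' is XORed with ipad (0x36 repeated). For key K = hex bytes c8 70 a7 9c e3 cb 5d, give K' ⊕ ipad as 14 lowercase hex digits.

fe4691aad5fd6b

Key hex bytes c8 70 a7 9c e3 cb 5d is exactly B = 7 bytes: K' = c8 70 a7 9c e3 cb 5d.
XOR each byte with 0x36: c8⊕36=fe, 70⊕36=46, a7⊕36=91, 9c⊕36=aa, e3⊕36=d5, cb⊕36=fd, 5d⊕36=6b.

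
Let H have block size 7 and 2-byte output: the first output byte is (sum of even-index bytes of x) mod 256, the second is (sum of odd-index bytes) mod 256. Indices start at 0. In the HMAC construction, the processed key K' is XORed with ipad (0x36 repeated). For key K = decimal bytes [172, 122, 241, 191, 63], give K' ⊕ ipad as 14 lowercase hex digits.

9a4cc789093636

Key decimal bytes [172, 122, 241, 191, 63] = ac 7a f1 bf 3f is 5 bytes ≤ B = 7; zero-pad to 7 bytes: K' = ac 7a f1 bf 3f 00 00.
XOR each byte with 0x36: ac⊕36=9a, 7a⊕36=4c, f1⊕36=c7, bf⊕36=89, 3f⊕36=09, 00⊕36=36, 00⊕36=36.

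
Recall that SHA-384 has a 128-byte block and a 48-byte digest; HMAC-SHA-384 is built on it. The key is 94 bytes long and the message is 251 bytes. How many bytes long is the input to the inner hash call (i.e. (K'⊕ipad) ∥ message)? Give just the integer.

Key is 94 ≤ 128 bytes, zero-padded: |K'| = 128.
Inner input = (K'⊕ipad) ∥ m → 128 + 251 = 379 bytes.

379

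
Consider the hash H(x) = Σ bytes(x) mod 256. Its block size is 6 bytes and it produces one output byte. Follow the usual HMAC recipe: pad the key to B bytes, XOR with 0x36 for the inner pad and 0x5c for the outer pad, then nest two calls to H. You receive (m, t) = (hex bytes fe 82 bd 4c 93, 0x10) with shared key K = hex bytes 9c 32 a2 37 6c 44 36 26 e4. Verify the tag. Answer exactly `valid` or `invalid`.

invalid

Key hex bytes 9c 32 a2 37 6c 44 36 26 e4 is 9 bytes > B = 6, so hash it first: H(key) = 97, then zero-pad to 6 bytes: K' = 97 00 00 00 00 00.
K' ⊕ ipad = a1 36 36 36 36 36; K' ⊕ opad = cb 5c 5c 5c 5c 5c.
Inner hash: sum = 161+54+54+54+54+54+254+130+189+76+147 = 1227; mod 256 = 203 → cb.
Outer hash (recomputed tag): sum = 203+92+92+92+92+92+203 = 866; mod 256 = 98 → 62.
Recomputed tag = 62; claimed = 10 → mismatch.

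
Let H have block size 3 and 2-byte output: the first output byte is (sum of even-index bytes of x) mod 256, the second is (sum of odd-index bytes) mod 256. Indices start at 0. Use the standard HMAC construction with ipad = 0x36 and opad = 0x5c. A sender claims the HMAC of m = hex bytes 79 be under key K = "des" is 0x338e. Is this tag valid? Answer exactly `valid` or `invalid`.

valid

Key "des" = 64 65 73 is exactly B = 3 bytes: K' = 64 65 73.
K' ⊕ ipad = 52 53 45; K' ⊕ opad = 38 39 2f.
Inner hash: even-index sum = 341 mod 256 = 85; odd-index sum = 204 mod 256 = 204 → 55 cc.
Outer hash (recomputed tag): even-index sum = 307 mod 256 = 51; odd-index sum = 142 mod 256 = 142 → 33 8e.
Recomputed tag = 338e; claimed = 338e → match.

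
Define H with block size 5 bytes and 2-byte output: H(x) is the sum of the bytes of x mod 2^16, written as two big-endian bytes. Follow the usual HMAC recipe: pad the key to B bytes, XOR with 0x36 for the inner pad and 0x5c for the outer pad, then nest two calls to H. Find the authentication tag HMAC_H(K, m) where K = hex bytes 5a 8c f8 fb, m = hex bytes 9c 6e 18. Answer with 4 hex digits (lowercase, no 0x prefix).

Key hex bytes 5a 8c f8 fb is 4 bytes ≤ B = 5; zero-pad to 5 bytes: K' = 5a 8c f8 fb 00.
K' ⊕ ipad = 6c ba ce cd 36.  K' ⊕ opad = 06 d0 a4 a7 5c.
Inner input = (K'⊕ipad) ∥ m = 6c ba ce cd 36 ∥ 9c 6e 18.
Inner hash: sum = 108+186+206+205+54+156+110+24 = 1049 → 04 19.
Outer input = (K'⊕opad) ∥ inner = 06 d0 a4 a7 5c ∥ 04 19.
Outer hash (tag): sum = 6+208+164+167+92+4+25 = 666 → 02 9a.

029a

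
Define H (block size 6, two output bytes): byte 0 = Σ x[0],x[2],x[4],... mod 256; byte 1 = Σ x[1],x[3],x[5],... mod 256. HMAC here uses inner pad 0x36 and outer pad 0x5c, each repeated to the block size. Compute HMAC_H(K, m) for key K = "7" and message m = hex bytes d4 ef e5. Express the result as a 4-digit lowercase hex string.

49a5

Key "7" = 37 is 1 byte ≤ B = 6; zero-pad to 6 bytes: K' = 37 00 00 00 00 00.
K' ⊕ ipad = 01 36 36 36 36 36.  K' ⊕ opad = 6b 5c 5c 5c 5c 5c.
Inner input = (K'⊕ipad) ∥ m = 01 36 36 36 36 36 ∥ d4 ef e5.
Inner hash: even-index sum = 550 mod 256 = 38; odd-index sum = 401 mod 256 = 145 → 26 91.
Outer input = (K'⊕opad) ∥ inner = 6b 5c 5c 5c 5c 5c ∥ 26 91.
Outer hash (tag): even-index sum = 329 mod 256 = 73; odd-index sum = 421 mod 256 = 165 → 49 a5.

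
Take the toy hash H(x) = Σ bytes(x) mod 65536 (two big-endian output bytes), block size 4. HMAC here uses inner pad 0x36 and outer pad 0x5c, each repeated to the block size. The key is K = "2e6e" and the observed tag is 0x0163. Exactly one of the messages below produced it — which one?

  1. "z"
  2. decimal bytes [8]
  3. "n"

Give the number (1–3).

3

Key "2e6e" = 32 65 36 65 is exactly B = 4 bytes: K' = 32 65 36 65.
K' ⊕ ipad = 04 53 00 53; K' ⊕ opad = 6e 39 6a 39.
m1: inner = H(04 53 00 53 7a) = 01 24; tag = H(6e 39 6a 39 01 24) = 016f
m2: inner = H(04 53 00 53 08) = 00 b2; tag = H(6e 39 6a 39 00 b2) = 01fc
m3: inner = H(04 53 00 53 6e) = 01 18; tag = H(6e 39 6a 39 01 18) = 0163 ← matches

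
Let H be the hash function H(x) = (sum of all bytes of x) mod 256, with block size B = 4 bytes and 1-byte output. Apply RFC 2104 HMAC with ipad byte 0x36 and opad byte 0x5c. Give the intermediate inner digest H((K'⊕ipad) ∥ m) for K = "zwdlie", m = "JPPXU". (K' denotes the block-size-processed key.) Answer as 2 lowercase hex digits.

Key "zwdlie" = 7a 77 64 6c 69 65 is 6 bytes > B = 4, so hash it first: H(key) = 8f, then zero-pad to 4 bytes: K' = 8f 00 00 00.
K' ⊕ ipad = b9 36 36 36.
Inner input = b9 36 36 36 ∥ 4a 50 50 58 55.
Inner hash: sum = 185+54+54+54+74+80+80+88+85 = 754; mod 256 = 242 → f2.

f2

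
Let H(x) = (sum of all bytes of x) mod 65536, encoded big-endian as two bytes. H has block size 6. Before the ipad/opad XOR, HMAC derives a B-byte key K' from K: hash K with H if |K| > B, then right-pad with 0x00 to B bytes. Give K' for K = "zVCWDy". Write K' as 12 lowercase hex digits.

Key "zVCWDy" = 7a 56 43 57 44 79 is exactly B = 6 bytes: K' = 7a 56 43 57 44 79.

7a5643574479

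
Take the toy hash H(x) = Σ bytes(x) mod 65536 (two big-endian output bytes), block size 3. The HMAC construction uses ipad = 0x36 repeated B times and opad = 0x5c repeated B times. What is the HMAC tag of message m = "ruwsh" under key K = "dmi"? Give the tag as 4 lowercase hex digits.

Key "dmi" = 64 6d 69 is exactly B = 3 bytes: K' = 64 6d 69.
K' ⊕ ipad = 52 5b 5f.  K' ⊕ opad = 38 31 35.
Inner input = (K'⊕ipad) ∥ m = 52 5b 5f ∥ 72 75 77 73 68.
Inner hash: sum = 82+91+95+114+117+119+115+104 = 837 → 03 45.
Outer input = (K'⊕opad) ∥ inner = 38 31 35 ∥ 03 45.
Outer hash (tag): sum = 56+49+53+3+69 = 230 → 00 e6.

00e6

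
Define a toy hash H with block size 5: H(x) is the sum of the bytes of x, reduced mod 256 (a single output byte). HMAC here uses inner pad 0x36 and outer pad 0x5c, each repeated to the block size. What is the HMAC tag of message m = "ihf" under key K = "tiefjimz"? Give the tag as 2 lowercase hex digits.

11

Key "tiefjimz" = 74 69 65 66 6a 69 6d 7a is 8 bytes > B = 5, so hash it first: H(key) = 62, then zero-pad to 5 bytes: K' = 62 00 00 00 00.
K' ⊕ ipad = 54 36 36 36 36.  K' ⊕ opad = 3e 5c 5c 5c 5c.
Inner input = (K'⊕ipad) ∥ m = 54 36 36 36 36 ∥ 69 68 66.
Inner hash: sum = 84+54+54+54+54+105+104+102 = 611; mod 256 = 99 → 63.
Outer input = (K'⊕opad) ∥ inner = 3e 5c 5c 5c 5c ∥ 63.
Outer hash (tag): sum = 62+92+92+92+92+99 = 529; mod 256 = 17 → 11.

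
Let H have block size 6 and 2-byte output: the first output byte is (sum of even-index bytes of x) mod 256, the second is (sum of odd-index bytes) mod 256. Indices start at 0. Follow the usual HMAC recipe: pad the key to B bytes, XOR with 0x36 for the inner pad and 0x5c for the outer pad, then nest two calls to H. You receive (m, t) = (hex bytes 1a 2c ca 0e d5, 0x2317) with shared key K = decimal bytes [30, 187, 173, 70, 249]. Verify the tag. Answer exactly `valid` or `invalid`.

invalid

Key decimal bytes [30, 187, 173, 70, 249] = 1e bb ad 46 f9 is 5 bytes ≤ B = 6; zero-pad to 6 bytes: K' = 1e bb ad 46 f9 00.
K' ⊕ ipad = 28 8d 9b 70 cf 36; K' ⊕ opad = 42 e7 f1 1a a5 5c.
Inner hash: even-index sum = 843 mod 256 = 75; odd-index sum = 365 mod 256 = 109 → 4b 6d.
Outer hash (recomputed tag): even-index sum = 547 mod 256 = 35; odd-index sum = 458 mod 256 = 202 → 23 ca.
Recomputed tag = 23ca; claimed = 2317 → mismatch.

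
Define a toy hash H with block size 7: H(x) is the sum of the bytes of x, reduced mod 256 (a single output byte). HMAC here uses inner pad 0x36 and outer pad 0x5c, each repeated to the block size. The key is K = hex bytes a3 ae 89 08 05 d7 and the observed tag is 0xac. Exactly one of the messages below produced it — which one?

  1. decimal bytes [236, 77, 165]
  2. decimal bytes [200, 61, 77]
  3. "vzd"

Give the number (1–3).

1

Key hex bytes a3 ae 89 08 05 d7 is 6 bytes ≤ B = 7; zero-pad to 7 bytes: K' = a3 ae 89 08 05 d7 00.
K' ⊕ ipad = 95 98 bf 3e 33 e1 36; K' ⊕ opad = ff f2 d5 54 59 8b 5c.
m1: inner = H(95 98 bf 3e 33 e1 36 ec 4d a5) = 52; tag = H(ff f2 d5 54 59 8b 5c 52) = ac ← matches
m2: inner = H(95 98 bf 3e 33 e1 36 c8 3d 4d) = c6; tag = H(ff f2 d5 54 59 8b 5c c6) = 20
m3: inner = H(95 98 bf 3e 33 e1 36 76 7a 64) = c8; tag = H(ff f2 d5 54 59 8b 5c c8) = 22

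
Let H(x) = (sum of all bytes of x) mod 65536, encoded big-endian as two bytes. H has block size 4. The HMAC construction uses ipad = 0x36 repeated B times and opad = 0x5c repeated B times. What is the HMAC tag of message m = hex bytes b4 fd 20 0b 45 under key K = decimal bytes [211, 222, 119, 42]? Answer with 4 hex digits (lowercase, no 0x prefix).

0201

Key decimal bytes [211, 222, 119, 42] = d3 de 77 2a is exactly B = 4 bytes: K' = d3 de 77 2a.
K' ⊕ ipad = e5 e8 41 1c.  K' ⊕ opad = 8f 82 2b 76.
Inner input = (K'⊕ipad) ∥ m = e5 e8 41 1c ∥ b4 fd 20 0b 45.
Inner hash: sum = 229+232+65+28+180+253+32+11+69 = 1099 → 04 4b.
Outer input = (K'⊕opad) ∥ inner = 8f 82 2b 76 ∥ 04 4b.
Outer hash (tag): sum = 143+130+43+118+4+75 = 513 → 02 01.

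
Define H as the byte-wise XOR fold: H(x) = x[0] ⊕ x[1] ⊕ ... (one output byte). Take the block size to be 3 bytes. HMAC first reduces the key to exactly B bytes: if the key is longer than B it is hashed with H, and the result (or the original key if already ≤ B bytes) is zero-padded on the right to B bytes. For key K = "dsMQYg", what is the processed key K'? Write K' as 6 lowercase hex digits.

350000

|K| = 6 > B = 3, so first hash the key.
H(K): XOR 64⊕73⊕4d⊕51⊕59⊕67 = 35.
Zero-pad H(K) = 35 to 3 bytes: K' = 35 00 00.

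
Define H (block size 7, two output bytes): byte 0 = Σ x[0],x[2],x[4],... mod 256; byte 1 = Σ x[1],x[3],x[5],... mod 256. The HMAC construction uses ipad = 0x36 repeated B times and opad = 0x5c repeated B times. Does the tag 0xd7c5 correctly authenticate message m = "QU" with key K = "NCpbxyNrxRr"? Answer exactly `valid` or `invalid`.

valid

Key "NCpbxyNrxRr" = 4e 43 70 62 78 79 4e 72 78 52 72 is 11 bytes > B = 7, so hash it first: H(key) = 6e e2, then zero-pad to 7 bytes: K' = 6e e2 00 00 00 00 00.
K' ⊕ ipad = 58 d4 36 36 36 36 36; K' ⊕ opad = 32 be 5c 5c 5c 5c 5c.
Inner hash: even-index sum = 335 mod 256 = 79; odd-index sum = 401 mod 256 = 145 → 4f 91.
Outer hash (recomputed tag): even-index sum = 471 mod 256 = 215; odd-index sum = 453 mod 256 = 197 → d7 c5.
Recomputed tag = d7c5; claimed = d7c5 → match.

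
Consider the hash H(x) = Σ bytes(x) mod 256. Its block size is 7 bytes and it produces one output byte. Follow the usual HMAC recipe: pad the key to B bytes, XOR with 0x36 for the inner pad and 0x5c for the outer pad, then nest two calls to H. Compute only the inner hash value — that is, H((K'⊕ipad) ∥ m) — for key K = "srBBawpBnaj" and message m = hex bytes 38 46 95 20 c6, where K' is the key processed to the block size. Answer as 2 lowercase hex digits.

57

Key "srBBawpBnaj" = 73 72 42 42 61 77 70 42 6e 61 6a is 11 bytes > B = 7, so hash it first: H(key) = 2c, then zero-pad to 7 bytes: K' = 2c 00 00 00 00 00 00.
K' ⊕ ipad = 1a 36 36 36 36 36 36.
Inner input = 1a 36 36 36 36 36 36 ∥ 38 46 95 20 c6.
Inner hash: sum = 26+54+54+54+54+54+54+56+70+149+32+198 = 855; mod 256 = 87 → 57.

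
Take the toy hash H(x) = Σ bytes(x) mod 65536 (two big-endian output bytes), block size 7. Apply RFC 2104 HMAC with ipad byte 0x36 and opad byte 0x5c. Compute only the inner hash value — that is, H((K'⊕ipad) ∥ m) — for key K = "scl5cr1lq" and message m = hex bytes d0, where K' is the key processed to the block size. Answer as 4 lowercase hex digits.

Key "scl5cr1lq" = 73 63 6c 35 63 72 31 6c 71 is 9 bytes > B = 7, so hash it first: H(key) = 03 5a, then zero-pad to 7 bytes: K' = 03 5a 00 00 00 00 00.
K' ⊕ ipad = 35 6c 36 36 36 36 36.
Inner input = 35 6c 36 36 36 36 36 ∥ d0.
Inner hash: sum = 53+108+54+54+54+54+54+208 = 639 → 02 7f.

027f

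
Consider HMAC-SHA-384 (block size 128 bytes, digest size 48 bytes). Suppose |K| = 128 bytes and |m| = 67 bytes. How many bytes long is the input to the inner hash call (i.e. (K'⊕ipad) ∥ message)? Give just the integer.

195

Key is 128 ≤ 128 bytes, zero-padded: |K'| = 128.
Inner input = (K'⊕ipad) ∥ m → 128 + 67 = 195 bytes.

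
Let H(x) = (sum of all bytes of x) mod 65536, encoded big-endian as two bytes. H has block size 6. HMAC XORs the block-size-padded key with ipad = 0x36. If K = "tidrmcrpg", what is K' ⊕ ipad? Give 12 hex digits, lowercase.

35fa36363636

Key "tidrmcrpg" = 74 69 64 72 6d 63 72 70 67 is 9 bytes > B = 6, so hash it first: H(key) = 03 cc, then zero-pad to 6 bytes: K' = 03 cc 00 00 00 00.
XOR each byte with 0x36: 03⊕36=35, cc⊕36=fa, 00⊕36=36, 00⊕36=36, 00⊕36=36, 00⊕36=36.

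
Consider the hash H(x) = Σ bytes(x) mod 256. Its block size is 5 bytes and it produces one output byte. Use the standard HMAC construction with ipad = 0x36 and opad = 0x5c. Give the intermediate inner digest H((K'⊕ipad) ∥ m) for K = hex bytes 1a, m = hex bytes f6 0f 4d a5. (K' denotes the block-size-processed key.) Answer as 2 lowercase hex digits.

Key hex bytes 1a is 1 byte ≤ B = 5; zero-pad to 5 bytes: K' = 1a 00 00 00 00.
K' ⊕ ipad = 2c 36 36 36 36.
Inner input = 2c 36 36 36 36 ∥ f6 0f 4d a5.
Inner hash: sum = 44+54+54+54+54+246+15+77+165 = 763; mod 256 = 251 → fb.

fb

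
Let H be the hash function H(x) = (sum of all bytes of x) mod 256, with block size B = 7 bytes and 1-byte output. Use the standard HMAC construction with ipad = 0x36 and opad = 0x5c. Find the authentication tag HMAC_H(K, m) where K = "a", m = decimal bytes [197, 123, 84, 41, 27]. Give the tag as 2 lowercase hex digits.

Key "a" = 61 is 1 byte ≤ B = 7; zero-pad to 7 bytes: K' = 61 00 00 00 00 00 00.
K' ⊕ ipad = 57 36 36 36 36 36 36.  K' ⊕ opad = 3d 5c 5c 5c 5c 5c 5c.
Inner input = (K'⊕ipad) ∥ m = 57 36 36 36 36 36 36 ∥ c5 7b 54 29 1b.
Inner hash: sum = 87+54+54+54+54+54+54+197+123+84+41+27 = 883; mod 256 = 115 → 73.
Outer input = (K'⊕opad) ∥ inner = 3d 5c 5c 5c 5c 5c 5c ∥ 73.
Outer hash (tag): sum = 61+92+92+92+92+92+92+115 = 728; mod 256 = 216 → d8.

d8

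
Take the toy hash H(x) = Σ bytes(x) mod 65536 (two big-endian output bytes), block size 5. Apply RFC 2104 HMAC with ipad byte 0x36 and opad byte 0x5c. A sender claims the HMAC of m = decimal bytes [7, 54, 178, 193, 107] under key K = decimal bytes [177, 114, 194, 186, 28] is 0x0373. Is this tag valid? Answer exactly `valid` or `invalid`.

valid

Key decimal bytes [177, 114, 194, 186, 28] = b1 72 c2 ba 1c is exactly B = 5 bytes: K' = b1 72 c2 ba 1c.
K' ⊕ ipad = 87 44 f4 8c 2a; K' ⊕ opad = ed 2e 9e e6 40.
Inner hash: sum = 135+68+244+140+42+7+54+178+193+107 = 1168 → 04 90.
Outer hash (recomputed tag): sum = 237+46+158+230+64+4+144 = 883 → 03 73.
Recomputed tag = 0373; claimed = 0373 → match.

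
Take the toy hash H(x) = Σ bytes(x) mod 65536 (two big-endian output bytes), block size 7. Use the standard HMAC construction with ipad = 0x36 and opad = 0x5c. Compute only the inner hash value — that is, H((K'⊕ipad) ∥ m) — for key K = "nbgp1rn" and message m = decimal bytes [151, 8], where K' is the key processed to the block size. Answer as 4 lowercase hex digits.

0285

Key "nbgp1rn" = 6e 62 67 70 31 72 6e is exactly B = 7 bytes: K' = 6e 62 67 70 31 72 6e.
K' ⊕ ipad = 58 54 51 46 07 44 58.
Inner input = 58 54 51 46 07 44 58 ∥ 97 08.
Inner hash: sum = 88+84+81+70+7+68+88+151+8 = 645 → 02 85.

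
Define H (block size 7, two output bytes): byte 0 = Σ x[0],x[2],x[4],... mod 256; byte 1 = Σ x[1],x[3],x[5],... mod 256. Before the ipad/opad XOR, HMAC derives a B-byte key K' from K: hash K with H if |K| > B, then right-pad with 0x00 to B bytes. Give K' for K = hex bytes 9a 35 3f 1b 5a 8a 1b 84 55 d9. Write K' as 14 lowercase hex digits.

a3370000000000

|K| = 10 > B = 7, so first hash the key.
H(K): even-index sum = 419 mod 256 = 163; odd-index sum = 567 mod 256 = 55 → a3 37.
Zero-pad H(K) = a3 37 to 7 bytes: K' = a3 37 00 00 00 00 00.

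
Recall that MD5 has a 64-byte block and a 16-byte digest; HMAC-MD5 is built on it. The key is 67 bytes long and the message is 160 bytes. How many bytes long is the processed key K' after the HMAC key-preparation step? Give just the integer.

Key is 67 > 64 bytes, so it is hashed to 16 bytes then zero-padded to 64: |K'| = 64.

64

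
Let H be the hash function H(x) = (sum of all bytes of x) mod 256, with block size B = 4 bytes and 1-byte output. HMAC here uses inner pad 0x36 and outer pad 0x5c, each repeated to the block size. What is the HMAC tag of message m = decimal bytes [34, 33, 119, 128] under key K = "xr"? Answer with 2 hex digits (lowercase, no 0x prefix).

42

Key "xr" = 78 72 is 2 bytes ≤ B = 4; zero-pad to 4 bytes: K' = 78 72 00 00.
K' ⊕ ipad = 4e 44 36 36.  K' ⊕ opad = 24 2e 5c 5c.
Inner input = (K'⊕ipad) ∥ m = 4e 44 36 36 ∥ 22 21 77 80.
Inner hash: sum = 78+68+54+54+34+33+119+128 = 568; mod 256 = 56 → 38.
Outer input = (K'⊕opad) ∥ inner = 24 2e 5c 5c ∥ 38.
Outer hash (tag): sum = 36+46+92+92+56 = 322; mod 256 = 66 → 42.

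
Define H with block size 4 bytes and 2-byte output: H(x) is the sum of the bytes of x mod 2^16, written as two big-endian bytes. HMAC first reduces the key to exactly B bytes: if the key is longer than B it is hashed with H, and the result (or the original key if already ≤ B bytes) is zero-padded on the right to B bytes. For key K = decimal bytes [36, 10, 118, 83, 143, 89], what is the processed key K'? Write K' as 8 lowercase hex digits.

|K| = 6 > B = 4, so first hash the key.
H(K): sum = 36+10+118+83+143+89 = 479 → 01 df.
Zero-pad H(K) = 01 df to 4 bytes: K' = 01 df 00 00.

01df0000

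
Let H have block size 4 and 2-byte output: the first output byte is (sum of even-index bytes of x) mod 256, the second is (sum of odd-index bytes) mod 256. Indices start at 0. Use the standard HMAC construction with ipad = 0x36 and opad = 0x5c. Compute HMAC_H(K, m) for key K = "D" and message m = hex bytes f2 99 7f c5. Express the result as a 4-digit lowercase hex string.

8d82

Key "D" = 44 is 1 byte ≤ B = 4; zero-pad to 4 bytes: K' = 44 00 00 00.
K' ⊕ ipad = 72 36 36 36.  K' ⊕ opad = 18 5c 5c 5c.
Inner input = (K'⊕ipad) ∥ m = 72 36 36 36 ∥ f2 99 7f c5.
Inner hash: even-index sum = 537 mod 256 = 25; odd-index sum = 458 mod 256 = 202 → 19 ca.
Outer input = (K'⊕opad) ∥ inner = 18 5c 5c 5c ∥ 19 ca.
Outer hash (tag): even-index sum = 141 mod 256 = 141; odd-index sum = 386 mod 256 = 130 → 8d 82.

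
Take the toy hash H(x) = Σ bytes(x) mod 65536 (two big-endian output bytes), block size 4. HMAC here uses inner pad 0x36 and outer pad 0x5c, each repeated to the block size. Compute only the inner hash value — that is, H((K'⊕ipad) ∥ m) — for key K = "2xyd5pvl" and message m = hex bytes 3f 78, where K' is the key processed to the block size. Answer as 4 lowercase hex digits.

0190

Key "2xyd5pvl" = 32 78 79 64 35 70 76 6c is 8 bytes > B = 4, so hash it first: H(key) = 03 0e, then zero-pad to 4 bytes: K' = 03 0e 00 00.
K' ⊕ ipad = 35 38 36 36.
Inner input = 35 38 36 36 ∥ 3f 78.
Inner hash: sum = 53+56+54+54+63+120 = 400 → 01 90.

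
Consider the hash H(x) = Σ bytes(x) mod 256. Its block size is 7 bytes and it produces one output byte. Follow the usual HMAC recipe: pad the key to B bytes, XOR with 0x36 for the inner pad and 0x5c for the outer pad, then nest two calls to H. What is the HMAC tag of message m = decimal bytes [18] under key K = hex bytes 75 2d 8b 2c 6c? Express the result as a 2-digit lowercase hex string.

d6

Key hex bytes 75 2d 8b 2c 6c is 5 bytes ≤ B = 7; zero-pad to 7 bytes: K' = 75 2d 8b 2c 6c 00 00.
K' ⊕ ipad = 43 1b bd 1a 5a 36 36.  K' ⊕ opad = 29 71 d7 70 30 5c 5c.
Inner input = (K'⊕ipad) ∥ m = 43 1b bd 1a 5a 36 36 ∥ 12.
Inner hash: sum = 67+27+189+26+90+54+54+18 = 525; mod 256 = 13 → 0d.
Outer input = (K'⊕opad) ∥ inner = 29 71 d7 70 30 5c 5c ∥ 0d.
Outer hash (tag): sum = 41+113+215+112+48+92+92+13 = 726; mod 256 = 214 → d6.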